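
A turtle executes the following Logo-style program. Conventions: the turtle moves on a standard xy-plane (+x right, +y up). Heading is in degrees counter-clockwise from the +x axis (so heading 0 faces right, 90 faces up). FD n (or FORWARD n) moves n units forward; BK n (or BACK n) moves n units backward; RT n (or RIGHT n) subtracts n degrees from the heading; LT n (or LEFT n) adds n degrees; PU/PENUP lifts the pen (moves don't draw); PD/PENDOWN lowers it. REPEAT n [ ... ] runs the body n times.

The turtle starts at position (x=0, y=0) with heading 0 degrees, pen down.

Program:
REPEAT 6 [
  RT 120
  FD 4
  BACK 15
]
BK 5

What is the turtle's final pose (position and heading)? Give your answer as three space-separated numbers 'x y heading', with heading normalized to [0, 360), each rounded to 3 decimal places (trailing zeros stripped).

Answer: -5 0 0

Derivation:
Executing turtle program step by step:
Start: pos=(0,0), heading=0, pen down
REPEAT 6 [
  -- iteration 1/6 --
  RT 120: heading 0 -> 240
  FD 4: (0,0) -> (-2,-3.464) [heading=240, draw]
  BK 15: (-2,-3.464) -> (5.5,9.526) [heading=240, draw]
  -- iteration 2/6 --
  RT 120: heading 240 -> 120
  FD 4: (5.5,9.526) -> (3.5,12.99) [heading=120, draw]
  BK 15: (3.5,12.99) -> (11,0) [heading=120, draw]
  -- iteration 3/6 --
  RT 120: heading 120 -> 0
  FD 4: (11,0) -> (15,0) [heading=0, draw]
  BK 15: (15,0) -> (0,0) [heading=0, draw]
  -- iteration 4/6 --
  RT 120: heading 0 -> 240
  FD 4: (0,0) -> (-2,-3.464) [heading=240, draw]
  BK 15: (-2,-3.464) -> (5.5,9.526) [heading=240, draw]
  -- iteration 5/6 --
  RT 120: heading 240 -> 120
  FD 4: (5.5,9.526) -> (3.5,12.99) [heading=120, draw]
  BK 15: (3.5,12.99) -> (11,0) [heading=120, draw]
  -- iteration 6/6 --
  RT 120: heading 120 -> 0
  FD 4: (11,0) -> (15,0) [heading=0, draw]
  BK 15: (15,0) -> (0,0) [heading=0, draw]
]
BK 5: (0,0) -> (-5,0) [heading=0, draw]
Final: pos=(-5,0), heading=0, 13 segment(s) drawn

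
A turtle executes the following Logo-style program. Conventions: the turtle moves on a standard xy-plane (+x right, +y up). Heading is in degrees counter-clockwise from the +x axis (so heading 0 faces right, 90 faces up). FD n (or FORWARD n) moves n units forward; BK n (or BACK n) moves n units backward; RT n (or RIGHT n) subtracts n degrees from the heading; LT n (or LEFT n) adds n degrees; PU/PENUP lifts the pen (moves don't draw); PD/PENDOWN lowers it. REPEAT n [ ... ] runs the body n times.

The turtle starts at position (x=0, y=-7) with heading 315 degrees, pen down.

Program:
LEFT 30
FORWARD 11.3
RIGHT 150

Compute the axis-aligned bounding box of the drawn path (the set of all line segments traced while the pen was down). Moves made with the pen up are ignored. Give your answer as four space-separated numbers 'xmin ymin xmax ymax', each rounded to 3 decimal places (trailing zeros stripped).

Answer: 0 -9.925 10.915 -7

Derivation:
Executing turtle program step by step:
Start: pos=(0,-7), heading=315, pen down
LT 30: heading 315 -> 345
FD 11.3: (0,-7) -> (10.915,-9.925) [heading=345, draw]
RT 150: heading 345 -> 195
Final: pos=(10.915,-9.925), heading=195, 1 segment(s) drawn

Segment endpoints: x in {0, 10.915}, y in {-9.925, -7}
xmin=0, ymin=-9.925, xmax=10.915, ymax=-7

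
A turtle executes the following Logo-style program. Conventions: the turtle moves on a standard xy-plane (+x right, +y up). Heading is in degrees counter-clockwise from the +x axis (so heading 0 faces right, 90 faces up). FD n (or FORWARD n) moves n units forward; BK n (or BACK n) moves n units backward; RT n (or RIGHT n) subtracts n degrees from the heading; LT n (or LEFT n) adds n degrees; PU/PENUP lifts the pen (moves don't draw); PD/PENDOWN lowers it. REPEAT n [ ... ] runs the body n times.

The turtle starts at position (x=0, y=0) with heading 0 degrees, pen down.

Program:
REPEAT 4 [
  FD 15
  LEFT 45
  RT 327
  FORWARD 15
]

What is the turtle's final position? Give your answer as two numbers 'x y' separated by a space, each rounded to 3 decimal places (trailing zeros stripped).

Answer: -13.766 6.129

Derivation:
Executing turtle program step by step:
Start: pos=(0,0), heading=0, pen down
REPEAT 4 [
  -- iteration 1/4 --
  FD 15: (0,0) -> (15,0) [heading=0, draw]
  LT 45: heading 0 -> 45
  RT 327: heading 45 -> 78
  FD 15: (15,0) -> (18.119,14.672) [heading=78, draw]
  -- iteration 2/4 --
  FD 15: (18.119,14.672) -> (21.237,29.344) [heading=78, draw]
  LT 45: heading 78 -> 123
  RT 327: heading 123 -> 156
  FD 15: (21.237,29.344) -> (7.534,35.445) [heading=156, draw]
  -- iteration 3/4 --
  FD 15: (7.534,35.445) -> (-6.169,41.547) [heading=156, draw]
  LT 45: heading 156 -> 201
  RT 327: heading 201 -> 234
  FD 15: (-6.169,41.547) -> (-14.986,29.411) [heading=234, draw]
  -- iteration 4/4 --
  FD 15: (-14.986,29.411) -> (-23.803,17.276) [heading=234, draw]
  LT 45: heading 234 -> 279
  RT 327: heading 279 -> 312
  FD 15: (-23.803,17.276) -> (-13.766,6.129) [heading=312, draw]
]
Final: pos=(-13.766,6.129), heading=312, 8 segment(s) drawn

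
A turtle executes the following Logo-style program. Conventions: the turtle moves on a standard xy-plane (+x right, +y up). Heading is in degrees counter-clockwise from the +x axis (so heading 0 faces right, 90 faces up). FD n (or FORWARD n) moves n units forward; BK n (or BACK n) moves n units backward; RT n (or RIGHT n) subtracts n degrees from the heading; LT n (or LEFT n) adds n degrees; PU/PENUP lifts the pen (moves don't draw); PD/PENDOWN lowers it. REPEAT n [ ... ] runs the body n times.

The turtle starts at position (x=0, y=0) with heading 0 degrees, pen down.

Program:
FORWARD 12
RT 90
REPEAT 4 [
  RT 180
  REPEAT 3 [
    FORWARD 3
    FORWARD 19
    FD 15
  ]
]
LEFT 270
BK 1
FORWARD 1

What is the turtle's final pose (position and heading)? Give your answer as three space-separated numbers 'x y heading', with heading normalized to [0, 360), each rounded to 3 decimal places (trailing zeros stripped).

Answer: 12 0 180

Derivation:
Executing turtle program step by step:
Start: pos=(0,0), heading=0, pen down
FD 12: (0,0) -> (12,0) [heading=0, draw]
RT 90: heading 0 -> 270
REPEAT 4 [
  -- iteration 1/4 --
  RT 180: heading 270 -> 90
  REPEAT 3 [
    -- iteration 1/3 --
    FD 3: (12,0) -> (12,3) [heading=90, draw]
    FD 19: (12,3) -> (12,22) [heading=90, draw]
    FD 15: (12,22) -> (12,37) [heading=90, draw]
    -- iteration 2/3 --
    FD 3: (12,37) -> (12,40) [heading=90, draw]
    FD 19: (12,40) -> (12,59) [heading=90, draw]
    FD 15: (12,59) -> (12,74) [heading=90, draw]
    -- iteration 3/3 --
    FD 3: (12,74) -> (12,77) [heading=90, draw]
    FD 19: (12,77) -> (12,96) [heading=90, draw]
    FD 15: (12,96) -> (12,111) [heading=90, draw]
  ]
  -- iteration 2/4 --
  RT 180: heading 90 -> 270
  REPEAT 3 [
    -- iteration 1/3 --
    FD 3: (12,111) -> (12,108) [heading=270, draw]
    FD 19: (12,108) -> (12,89) [heading=270, draw]
    FD 15: (12,89) -> (12,74) [heading=270, draw]
    -- iteration 2/3 --
    FD 3: (12,74) -> (12,71) [heading=270, draw]
    FD 19: (12,71) -> (12,52) [heading=270, draw]
    FD 15: (12,52) -> (12,37) [heading=270, draw]
    -- iteration 3/3 --
    FD 3: (12,37) -> (12,34) [heading=270, draw]
    FD 19: (12,34) -> (12,15) [heading=270, draw]
    FD 15: (12,15) -> (12,0) [heading=270, draw]
  ]
  -- iteration 3/4 --
  RT 180: heading 270 -> 90
  REPEAT 3 [
    -- iteration 1/3 --
    FD 3: (12,0) -> (12,3) [heading=90, draw]
    FD 19: (12,3) -> (12,22) [heading=90, draw]
    FD 15: (12,22) -> (12,37) [heading=90, draw]
    -- iteration 2/3 --
    FD 3: (12,37) -> (12,40) [heading=90, draw]
    FD 19: (12,40) -> (12,59) [heading=90, draw]
    FD 15: (12,59) -> (12,74) [heading=90, draw]
    -- iteration 3/3 --
    FD 3: (12,74) -> (12,77) [heading=90, draw]
    FD 19: (12,77) -> (12,96) [heading=90, draw]
    FD 15: (12,96) -> (12,111) [heading=90, draw]
  ]
  -- iteration 4/4 --
  RT 180: heading 90 -> 270
  REPEAT 3 [
    -- iteration 1/3 --
    FD 3: (12,111) -> (12,108) [heading=270, draw]
    FD 19: (12,108) -> (12,89) [heading=270, draw]
    FD 15: (12,89) -> (12,74) [heading=270, draw]
    -- iteration 2/3 --
    FD 3: (12,74) -> (12,71) [heading=270, draw]
    FD 19: (12,71) -> (12,52) [heading=270, draw]
    FD 15: (12,52) -> (12,37) [heading=270, draw]
    -- iteration 3/3 --
    FD 3: (12,37) -> (12,34) [heading=270, draw]
    FD 19: (12,34) -> (12,15) [heading=270, draw]
    FD 15: (12,15) -> (12,0) [heading=270, draw]
  ]
]
LT 270: heading 270 -> 180
BK 1: (12,0) -> (13,0) [heading=180, draw]
FD 1: (13,0) -> (12,0) [heading=180, draw]
Final: pos=(12,0), heading=180, 39 segment(s) drawn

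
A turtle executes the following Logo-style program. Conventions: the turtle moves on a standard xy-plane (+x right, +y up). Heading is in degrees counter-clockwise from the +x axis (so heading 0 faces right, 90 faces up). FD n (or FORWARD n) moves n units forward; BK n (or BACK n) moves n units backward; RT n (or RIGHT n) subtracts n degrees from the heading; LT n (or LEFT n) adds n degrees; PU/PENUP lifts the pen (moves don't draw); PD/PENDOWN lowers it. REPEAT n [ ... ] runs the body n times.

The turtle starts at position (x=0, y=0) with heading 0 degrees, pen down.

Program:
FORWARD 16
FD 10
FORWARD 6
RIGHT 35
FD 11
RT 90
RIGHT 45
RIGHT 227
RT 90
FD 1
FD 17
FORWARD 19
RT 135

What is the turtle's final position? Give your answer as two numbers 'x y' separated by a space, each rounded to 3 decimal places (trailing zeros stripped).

Answer: 18.744 -35.859

Derivation:
Executing turtle program step by step:
Start: pos=(0,0), heading=0, pen down
FD 16: (0,0) -> (16,0) [heading=0, draw]
FD 10: (16,0) -> (26,0) [heading=0, draw]
FD 6: (26,0) -> (32,0) [heading=0, draw]
RT 35: heading 0 -> 325
FD 11: (32,0) -> (41.011,-6.309) [heading=325, draw]
RT 90: heading 325 -> 235
RT 45: heading 235 -> 190
RT 227: heading 190 -> 323
RT 90: heading 323 -> 233
FD 1: (41.011,-6.309) -> (40.409,-7.108) [heading=233, draw]
FD 17: (40.409,-7.108) -> (30.178,-20.685) [heading=233, draw]
FD 19: (30.178,-20.685) -> (18.744,-35.859) [heading=233, draw]
RT 135: heading 233 -> 98
Final: pos=(18.744,-35.859), heading=98, 7 segment(s) drawn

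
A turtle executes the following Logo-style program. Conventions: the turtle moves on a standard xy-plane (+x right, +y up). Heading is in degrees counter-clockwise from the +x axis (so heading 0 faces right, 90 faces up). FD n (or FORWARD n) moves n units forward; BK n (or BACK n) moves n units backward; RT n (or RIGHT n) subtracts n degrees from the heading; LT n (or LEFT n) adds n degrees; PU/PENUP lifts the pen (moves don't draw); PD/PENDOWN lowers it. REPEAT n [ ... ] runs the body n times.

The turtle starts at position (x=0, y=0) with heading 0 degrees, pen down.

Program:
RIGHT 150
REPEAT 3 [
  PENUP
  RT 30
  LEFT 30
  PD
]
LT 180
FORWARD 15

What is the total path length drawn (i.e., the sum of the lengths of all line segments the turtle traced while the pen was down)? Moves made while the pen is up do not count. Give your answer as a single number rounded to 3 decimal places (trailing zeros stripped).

Executing turtle program step by step:
Start: pos=(0,0), heading=0, pen down
RT 150: heading 0 -> 210
REPEAT 3 [
  -- iteration 1/3 --
  PU: pen up
  RT 30: heading 210 -> 180
  LT 30: heading 180 -> 210
  PD: pen down
  -- iteration 2/3 --
  PU: pen up
  RT 30: heading 210 -> 180
  LT 30: heading 180 -> 210
  PD: pen down
  -- iteration 3/3 --
  PU: pen up
  RT 30: heading 210 -> 180
  LT 30: heading 180 -> 210
  PD: pen down
]
LT 180: heading 210 -> 30
FD 15: (0,0) -> (12.99,7.5) [heading=30, draw]
Final: pos=(12.99,7.5), heading=30, 1 segment(s) drawn

Segment lengths:
  seg 1: (0,0) -> (12.99,7.5), length = 15
Total = 15

Answer: 15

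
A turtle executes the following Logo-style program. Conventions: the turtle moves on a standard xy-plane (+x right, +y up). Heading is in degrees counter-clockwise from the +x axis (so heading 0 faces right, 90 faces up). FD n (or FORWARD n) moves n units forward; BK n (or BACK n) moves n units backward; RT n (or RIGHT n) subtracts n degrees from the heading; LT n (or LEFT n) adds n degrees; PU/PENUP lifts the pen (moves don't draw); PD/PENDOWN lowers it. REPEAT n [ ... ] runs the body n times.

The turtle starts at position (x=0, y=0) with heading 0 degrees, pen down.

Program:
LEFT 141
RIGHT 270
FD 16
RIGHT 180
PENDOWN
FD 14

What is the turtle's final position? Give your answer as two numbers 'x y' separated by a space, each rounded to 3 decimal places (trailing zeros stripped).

Executing turtle program step by step:
Start: pos=(0,0), heading=0, pen down
LT 141: heading 0 -> 141
RT 270: heading 141 -> 231
FD 16: (0,0) -> (-10.069,-12.434) [heading=231, draw]
RT 180: heading 231 -> 51
PD: pen down
FD 14: (-10.069,-12.434) -> (-1.259,-1.554) [heading=51, draw]
Final: pos=(-1.259,-1.554), heading=51, 2 segment(s) drawn

Answer: -1.259 -1.554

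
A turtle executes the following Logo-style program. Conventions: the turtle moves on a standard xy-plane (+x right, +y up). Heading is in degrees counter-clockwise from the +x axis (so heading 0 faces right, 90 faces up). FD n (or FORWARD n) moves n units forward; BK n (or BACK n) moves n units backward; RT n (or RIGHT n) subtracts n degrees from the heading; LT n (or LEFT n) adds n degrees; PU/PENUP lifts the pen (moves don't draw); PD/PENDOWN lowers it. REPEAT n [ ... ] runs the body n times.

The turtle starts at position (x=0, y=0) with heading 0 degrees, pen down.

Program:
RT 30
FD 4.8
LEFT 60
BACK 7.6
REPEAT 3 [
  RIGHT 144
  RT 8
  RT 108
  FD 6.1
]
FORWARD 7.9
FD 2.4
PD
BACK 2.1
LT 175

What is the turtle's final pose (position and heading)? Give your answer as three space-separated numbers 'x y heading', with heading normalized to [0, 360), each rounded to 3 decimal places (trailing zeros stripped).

Executing turtle program step by step:
Start: pos=(0,0), heading=0, pen down
RT 30: heading 0 -> 330
FD 4.8: (0,0) -> (4.157,-2.4) [heading=330, draw]
LT 60: heading 330 -> 30
BK 7.6: (4.157,-2.4) -> (-2.425,-6.2) [heading=30, draw]
REPEAT 3 [
  -- iteration 1/3 --
  RT 144: heading 30 -> 246
  RT 8: heading 246 -> 238
  RT 108: heading 238 -> 130
  FD 6.1: (-2.425,-6.2) -> (-6.346,-1.527) [heading=130, draw]
  -- iteration 2/3 --
  RT 144: heading 130 -> 346
  RT 8: heading 346 -> 338
  RT 108: heading 338 -> 230
  FD 6.1: (-6.346,-1.527) -> (-10.267,-6.2) [heading=230, draw]
  -- iteration 3/3 --
  RT 144: heading 230 -> 86
  RT 8: heading 86 -> 78
  RT 108: heading 78 -> 330
  FD 6.1: (-10.267,-6.2) -> (-4.984,-9.25) [heading=330, draw]
]
FD 7.9: (-4.984,-9.25) -> (1.857,-13.2) [heading=330, draw]
FD 2.4: (1.857,-13.2) -> (3.936,-14.4) [heading=330, draw]
PD: pen down
BK 2.1: (3.936,-14.4) -> (2.117,-13.35) [heading=330, draw]
LT 175: heading 330 -> 145
Final: pos=(2.117,-13.35), heading=145, 8 segment(s) drawn

Answer: 2.117 -13.35 145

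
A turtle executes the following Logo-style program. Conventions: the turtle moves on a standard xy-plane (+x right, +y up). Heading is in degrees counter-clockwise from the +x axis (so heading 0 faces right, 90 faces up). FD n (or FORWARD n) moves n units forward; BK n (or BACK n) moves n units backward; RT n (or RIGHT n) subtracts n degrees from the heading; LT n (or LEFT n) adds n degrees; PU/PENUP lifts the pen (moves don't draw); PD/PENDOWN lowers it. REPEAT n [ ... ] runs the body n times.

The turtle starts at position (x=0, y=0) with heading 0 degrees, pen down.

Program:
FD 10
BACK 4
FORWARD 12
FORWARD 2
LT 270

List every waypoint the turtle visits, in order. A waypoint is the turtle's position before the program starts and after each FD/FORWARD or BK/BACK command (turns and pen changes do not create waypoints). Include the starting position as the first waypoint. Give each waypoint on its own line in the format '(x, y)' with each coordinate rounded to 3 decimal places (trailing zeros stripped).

Executing turtle program step by step:
Start: pos=(0,0), heading=0, pen down
FD 10: (0,0) -> (10,0) [heading=0, draw]
BK 4: (10,0) -> (6,0) [heading=0, draw]
FD 12: (6,0) -> (18,0) [heading=0, draw]
FD 2: (18,0) -> (20,0) [heading=0, draw]
LT 270: heading 0 -> 270
Final: pos=(20,0), heading=270, 4 segment(s) drawn
Waypoints (5 total):
(0, 0)
(10, 0)
(6, 0)
(18, 0)
(20, 0)

Answer: (0, 0)
(10, 0)
(6, 0)
(18, 0)
(20, 0)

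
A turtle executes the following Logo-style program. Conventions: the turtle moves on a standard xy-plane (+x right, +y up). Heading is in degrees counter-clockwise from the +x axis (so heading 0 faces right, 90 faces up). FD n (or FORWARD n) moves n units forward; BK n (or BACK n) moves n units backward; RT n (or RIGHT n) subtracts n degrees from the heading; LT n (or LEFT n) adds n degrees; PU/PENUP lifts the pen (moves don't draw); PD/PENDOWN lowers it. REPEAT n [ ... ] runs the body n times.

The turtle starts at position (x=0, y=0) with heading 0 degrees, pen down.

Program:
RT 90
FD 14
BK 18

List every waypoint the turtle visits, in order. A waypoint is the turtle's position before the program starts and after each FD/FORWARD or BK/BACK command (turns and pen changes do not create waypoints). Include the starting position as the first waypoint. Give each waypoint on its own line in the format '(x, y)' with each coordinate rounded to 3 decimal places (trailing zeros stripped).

Executing turtle program step by step:
Start: pos=(0,0), heading=0, pen down
RT 90: heading 0 -> 270
FD 14: (0,0) -> (0,-14) [heading=270, draw]
BK 18: (0,-14) -> (0,4) [heading=270, draw]
Final: pos=(0,4), heading=270, 2 segment(s) drawn
Waypoints (3 total):
(0, 0)
(0, -14)
(0, 4)

Answer: (0, 0)
(0, -14)
(0, 4)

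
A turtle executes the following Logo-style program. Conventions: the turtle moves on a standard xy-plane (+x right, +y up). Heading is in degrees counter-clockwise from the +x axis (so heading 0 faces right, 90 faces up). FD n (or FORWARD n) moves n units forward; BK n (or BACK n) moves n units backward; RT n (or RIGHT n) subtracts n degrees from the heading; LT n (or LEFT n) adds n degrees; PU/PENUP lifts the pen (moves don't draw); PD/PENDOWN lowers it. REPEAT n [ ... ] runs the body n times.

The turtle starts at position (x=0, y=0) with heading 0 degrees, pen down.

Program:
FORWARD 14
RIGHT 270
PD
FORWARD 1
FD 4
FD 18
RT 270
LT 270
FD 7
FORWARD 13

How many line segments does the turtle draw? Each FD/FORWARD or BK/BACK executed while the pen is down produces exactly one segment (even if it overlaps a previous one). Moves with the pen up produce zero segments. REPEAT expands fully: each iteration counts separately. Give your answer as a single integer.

Executing turtle program step by step:
Start: pos=(0,0), heading=0, pen down
FD 14: (0,0) -> (14,0) [heading=0, draw]
RT 270: heading 0 -> 90
PD: pen down
FD 1: (14,0) -> (14,1) [heading=90, draw]
FD 4: (14,1) -> (14,5) [heading=90, draw]
FD 18: (14,5) -> (14,23) [heading=90, draw]
RT 270: heading 90 -> 180
LT 270: heading 180 -> 90
FD 7: (14,23) -> (14,30) [heading=90, draw]
FD 13: (14,30) -> (14,43) [heading=90, draw]
Final: pos=(14,43), heading=90, 6 segment(s) drawn
Segments drawn: 6

Answer: 6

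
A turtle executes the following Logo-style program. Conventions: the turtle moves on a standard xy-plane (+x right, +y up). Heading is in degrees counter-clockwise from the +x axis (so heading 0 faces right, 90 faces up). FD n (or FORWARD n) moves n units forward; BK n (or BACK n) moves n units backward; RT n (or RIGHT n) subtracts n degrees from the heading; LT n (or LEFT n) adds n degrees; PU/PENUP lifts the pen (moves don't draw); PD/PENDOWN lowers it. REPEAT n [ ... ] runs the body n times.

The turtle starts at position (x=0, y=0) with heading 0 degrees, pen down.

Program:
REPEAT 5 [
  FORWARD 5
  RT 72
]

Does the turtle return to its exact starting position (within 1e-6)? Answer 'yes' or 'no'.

Answer: yes

Derivation:
Executing turtle program step by step:
Start: pos=(0,0), heading=0, pen down
REPEAT 5 [
  -- iteration 1/5 --
  FD 5: (0,0) -> (5,0) [heading=0, draw]
  RT 72: heading 0 -> 288
  -- iteration 2/5 --
  FD 5: (5,0) -> (6.545,-4.755) [heading=288, draw]
  RT 72: heading 288 -> 216
  -- iteration 3/5 --
  FD 5: (6.545,-4.755) -> (2.5,-7.694) [heading=216, draw]
  RT 72: heading 216 -> 144
  -- iteration 4/5 --
  FD 5: (2.5,-7.694) -> (-1.545,-4.755) [heading=144, draw]
  RT 72: heading 144 -> 72
  -- iteration 5/5 --
  FD 5: (-1.545,-4.755) -> (0,0) [heading=72, draw]
  RT 72: heading 72 -> 0
]
Final: pos=(0,0), heading=0, 5 segment(s) drawn

Start position: (0, 0)
Final position: (0, 0)
Distance = 0; < 1e-6 -> CLOSED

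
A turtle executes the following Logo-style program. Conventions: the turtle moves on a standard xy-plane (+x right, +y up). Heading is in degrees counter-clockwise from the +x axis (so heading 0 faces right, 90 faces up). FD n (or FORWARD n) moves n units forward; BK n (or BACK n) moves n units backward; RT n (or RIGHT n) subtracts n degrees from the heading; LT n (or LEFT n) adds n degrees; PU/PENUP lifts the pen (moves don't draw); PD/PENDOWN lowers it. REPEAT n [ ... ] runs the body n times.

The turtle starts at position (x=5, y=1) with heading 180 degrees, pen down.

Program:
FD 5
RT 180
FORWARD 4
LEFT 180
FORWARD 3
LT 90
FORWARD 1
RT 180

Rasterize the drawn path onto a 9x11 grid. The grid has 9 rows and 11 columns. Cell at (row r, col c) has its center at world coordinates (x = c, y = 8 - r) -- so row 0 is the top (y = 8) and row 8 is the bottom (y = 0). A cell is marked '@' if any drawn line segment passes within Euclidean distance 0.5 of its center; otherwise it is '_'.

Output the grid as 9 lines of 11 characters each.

Answer: ___________
___________
___________
___________
___________
___________
___________
@@@@@@_____
_@_________

Derivation:
Segment 0: (5,1) -> (0,1)
Segment 1: (0,1) -> (4,1)
Segment 2: (4,1) -> (1,1)
Segment 3: (1,1) -> (1,0)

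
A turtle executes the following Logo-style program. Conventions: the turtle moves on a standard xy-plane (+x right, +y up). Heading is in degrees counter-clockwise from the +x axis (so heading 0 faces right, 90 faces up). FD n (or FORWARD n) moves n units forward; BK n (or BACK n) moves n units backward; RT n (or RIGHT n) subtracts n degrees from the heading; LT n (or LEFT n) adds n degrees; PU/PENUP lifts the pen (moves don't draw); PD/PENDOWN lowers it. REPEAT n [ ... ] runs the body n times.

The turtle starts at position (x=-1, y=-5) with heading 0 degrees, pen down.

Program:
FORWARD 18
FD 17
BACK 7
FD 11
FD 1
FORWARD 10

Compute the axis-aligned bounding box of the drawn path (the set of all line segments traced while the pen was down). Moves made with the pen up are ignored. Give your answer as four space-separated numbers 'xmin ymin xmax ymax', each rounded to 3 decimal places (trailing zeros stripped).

Answer: -1 -5 49 -5

Derivation:
Executing turtle program step by step:
Start: pos=(-1,-5), heading=0, pen down
FD 18: (-1,-5) -> (17,-5) [heading=0, draw]
FD 17: (17,-5) -> (34,-5) [heading=0, draw]
BK 7: (34,-5) -> (27,-5) [heading=0, draw]
FD 11: (27,-5) -> (38,-5) [heading=0, draw]
FD 1: (38,-5) -> (39,-5) [heading=0, draw]
FD 10: (39,-5) -> (49,-5) [heading=0, draw]
Final: pos=(49,-5), heading=0, 6 segment(s) drawn

Segment endpoints: x in {-1, 17, 27, 34, 38, 39, 49}, y in {-5}
xmin=-1, ymin=-5, xmax=49, ymax=-5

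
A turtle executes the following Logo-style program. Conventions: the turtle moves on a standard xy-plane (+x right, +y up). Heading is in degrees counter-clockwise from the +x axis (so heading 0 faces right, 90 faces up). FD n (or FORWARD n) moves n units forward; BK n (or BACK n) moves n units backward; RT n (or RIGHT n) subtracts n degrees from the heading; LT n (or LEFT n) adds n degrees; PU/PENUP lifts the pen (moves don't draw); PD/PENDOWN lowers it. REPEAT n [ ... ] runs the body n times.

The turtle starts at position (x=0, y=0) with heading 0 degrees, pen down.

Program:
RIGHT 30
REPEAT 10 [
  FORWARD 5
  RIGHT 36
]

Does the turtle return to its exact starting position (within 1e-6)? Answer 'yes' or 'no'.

Answer: yes

Derivation:
Executing turtle program step by step:
Start: pos=(0,0), heading=0, pen down
RT 30: heading 0 -> 330
REPEAT 10 [
  -- iteration 1/10 --
  FD 5: (0,0) -> (4.33,-2.5) [heading=330, draw]
  RT 36: heading 330 -> 294
  -- iteration 2/10 --
  FD 5: (4.33,-2.5) -> (6.364,-7.068) [heading=294, draw]
  RT 36: heading 294 -> 258
  -- iteration 3/10 --
  FD 5: (6.364,-7.068) -> (5.324,-11.958) [heading=258, draw]
  RT 36: heading 258 -> 222
  -- iteration 4/10 --
  FD 5: (5.324,-11.958) -> (1.609,-15.304) [heading=222, draw]
  RT 36: heading 222 -> 186
  -- iteration 5/10 --
  FD 5: (1.609,-15.304) -> (-3.364,-15.827) [heading=186, draw]
  RT 36: heading 186 -> 150
  -- iteration 6/10 --
  FD 5: (-3.364,-15.827) -> (-7.694,-13.327) [heading=150, draw]
  RT 36: heading 150 -> 114
  -- iteration 7/10 --
  FD 5: (-7.694,-13.327) -> (-9.728,-8.759) [heading=114, draw]
  RT 36: heading 114 -> 78
  -- iteration 8/10 --
  FD 5: (-9.728,-8.759) -> (-8.688,-3.868) [heading=78, draw]
  RT 36: heading 78 -> 42
  -- iteration 9/10 --
  FD 5: (-8.688,-3.868) -> (-4.973,-0.523) [heading=42, draw]
  RT 36: heading 42 -> 6
  -- iteration 10/10 --
  FD 5: (-4.973,-0.523) -> (0,0) [heading=6, draw]
  RT 36: heading 6 -> 330
]
Final: pos=(0,0), heading=330, 10 segment(s) drawn

Start position: (0, 0)
Final position: (0, 0)
Distance = 0; < 1e-6 -> CLOSED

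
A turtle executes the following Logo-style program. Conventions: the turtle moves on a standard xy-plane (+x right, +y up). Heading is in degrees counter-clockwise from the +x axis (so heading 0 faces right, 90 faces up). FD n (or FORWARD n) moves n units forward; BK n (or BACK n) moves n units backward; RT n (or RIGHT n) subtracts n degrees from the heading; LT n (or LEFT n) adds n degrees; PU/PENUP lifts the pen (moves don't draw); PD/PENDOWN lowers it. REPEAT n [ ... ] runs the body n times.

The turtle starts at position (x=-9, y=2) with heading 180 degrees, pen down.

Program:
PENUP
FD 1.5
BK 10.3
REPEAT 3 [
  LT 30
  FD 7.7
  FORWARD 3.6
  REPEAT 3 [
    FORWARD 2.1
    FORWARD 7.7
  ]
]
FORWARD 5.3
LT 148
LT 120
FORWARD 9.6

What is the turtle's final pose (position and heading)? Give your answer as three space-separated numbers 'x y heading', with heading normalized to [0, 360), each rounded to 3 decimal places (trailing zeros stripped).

Answer: -65.391 -99.262 178

Derivation:
Executing turtle program step by step:
Start: pos=(-9,2), heading=180, pen down
PU: pen up
FD 1.5: (-9,2) -> (-10.5,2) [heading=180, move]
BK 10.3: (-10.5,2) -> (-0.2,2) [heading=180, move]
REPEAT 3 [
  -- iteration 1/3 --
  LT 30: heading 180 -> 210
  FD 7.7: (-0.2,2) -> (-6.868,-1.85) [heading=210, move]
  FD 3.6: (-6.868,-1.85) -> (-9.986,-3.65) [heading=210, move]
  REPEAT 3 [
    -- iteration 1/3 --
    FD 2.1: (-9.986,-3.65) -> (-11.805,-4.7) [heading=210, move]
    FD 7.7: (-11.805,-4.7) -> (-18.473,-8.55) [heading=210, move]
    -- iteration 2/3 --
    FD 2.1: (-18.473,-8.55) -> (-20.292,-9.6) [heading=210, move]
    FD 7.7: (-20.292,-9.6) -> (-26.96,-13.45) [heading=210, move]
    -- iteration 3/3 --
    FD 2.1: (-26.96,-13.45) -> (-28.779,-14.5) [heading=210, move]
    FD 7.7: (-28.779,-14.5) -> (-35.447,-18.35) [heading=210, move]
  ]
  -- iteration 2/3 --
  LT 30: heading 210 -> 240
  FD 7.7: (-35.447,-18.35) -> (-39.297,-25.018) [heading=240, move]
  FD 3.6: (-39.297,-25.018) -> (-41.097,-28.136) [heading=240, move]
  REPEAT 3 [
    -- iteration 1/3 --
    FD 2.1: (-41.097,-28.136) -> (-42.147,-29.955) [heading=240, move]
    FD 7.7: (-42.147,-29.955) -> (-45.997,-36.623) [heading=240, move]
    -- iteration 2/3 --
    FD 2.1: (-45.997,-36.623) -> (-47.047,-38.442) [heading=240, move]
    FD 7.7: (-47.047,-38.442) -> (-50.897,-45.11) [heading=240, move]
    -- iteration 3/3 --
    FD 2.1: (-50.897,-45.11) -> (-51.947,-46.929) [heading=240, move]
    FD 7.7: (-51.947,-46.929) -> (-55.797,-53.597) [heading=240, move]
  ]
  -- iteration 3/3 --
  LT 30: heading 240 -> 270
  FD 7.7: (-55.797,-53.597) -> (-55.797,-61.297) [heading=270, move]
  FD 3.6: (-55.797,-61.297) -> (-55.797,-64.897) [heading=270, move]
  REPEAT 3 [
    -- iteration 1/3 --
    FD 2.1: (-55.797,-64.897) -> (-55.797,-66.997) [heading=270, move]
    FD 7.7: (-55.797,-66.997) -> (-55.797,-74.697) [heading=270, move]
    -- iteration 2/3 --
    FD 2.1: (-55.797,-74.697) -> (-55.797,-76.797) [heading=270, move]
    FD 7.7: (-55.797,-76.797) -> (-55.797,-84.497) [heading=270, move]
    -- iteration 3/3 --
    FD 2.1: (-55.797,-84.497) -> (-55.797,-86.597) [heading=270, move]
    FD 7.7: (-55.797,-86.597) -> (-55.797,-94.297) [heading=270, move]
  ]
]
FD 5.3: (-55.797,-94.297) -> (-55.797,-99.597) [heading=270, move]
LT 148: heading 270 -> 58
LT 120: heading 58 -> 178
FD 9.6: (-55.797,-99.597) -> (-65.391,-99.262) [heading=178, move]
Final: pos=(-65.391,-99.262), heading=178, 0 segment(s) drawn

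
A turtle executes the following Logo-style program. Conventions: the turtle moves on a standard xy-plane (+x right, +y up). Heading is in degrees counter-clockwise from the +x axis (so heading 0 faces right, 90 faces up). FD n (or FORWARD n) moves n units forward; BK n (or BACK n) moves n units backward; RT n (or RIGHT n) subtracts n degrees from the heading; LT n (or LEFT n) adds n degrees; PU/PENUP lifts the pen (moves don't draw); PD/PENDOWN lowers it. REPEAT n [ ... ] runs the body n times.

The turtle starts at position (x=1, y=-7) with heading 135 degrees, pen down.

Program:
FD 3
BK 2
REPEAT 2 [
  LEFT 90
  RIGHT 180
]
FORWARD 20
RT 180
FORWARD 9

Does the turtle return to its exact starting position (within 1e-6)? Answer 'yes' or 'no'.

Executing turtle program step by step:
Start: pos=(1,-7), heading=135, pen down
FD 3: (1,-7) -> (-1.121,-4.879) [heading=135, draw]
BK 2: (-1.121,-4.879) -> (0.293,-6.293) [heading=135, draw]
REPEAT 2 [
  -- iteration 1/2 --
  LT 90: heading 135 -> 225
  RT 180: heading 225 -> 45
  -- iteration 2/2 --
  LT 90: heading 45 -> 135
  RT 180: heading 135 -> 315
]
FD 20: (0.293,-6.293) -> (14.435,-20.435) [heading=315, draw]
RT 180: heading 315 -> 135
FD 9: (14.435,-20.435) -> (8.071,-14.071) [heading=135, draw]
Final: pos=(8.071,-14.071), heading=135, 4 segment(s) drawn

Start position: (1, -7)
Final position: (8.071, -14.071)
Distance = 10; >= 1e-6 -> NOT closed

Answer: no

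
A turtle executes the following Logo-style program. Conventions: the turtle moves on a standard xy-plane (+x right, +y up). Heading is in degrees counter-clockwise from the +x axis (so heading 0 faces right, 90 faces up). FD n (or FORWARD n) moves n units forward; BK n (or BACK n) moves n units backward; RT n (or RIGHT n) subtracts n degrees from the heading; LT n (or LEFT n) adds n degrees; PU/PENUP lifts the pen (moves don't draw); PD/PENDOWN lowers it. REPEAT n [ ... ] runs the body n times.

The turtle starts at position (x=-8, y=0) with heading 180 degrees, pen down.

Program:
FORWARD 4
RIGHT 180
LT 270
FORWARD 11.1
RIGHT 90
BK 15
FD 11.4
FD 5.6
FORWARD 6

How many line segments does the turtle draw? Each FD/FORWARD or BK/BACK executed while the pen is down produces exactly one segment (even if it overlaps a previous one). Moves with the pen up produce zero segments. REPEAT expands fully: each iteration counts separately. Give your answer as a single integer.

Answer: 6

Derivation:
Executing turtle program step by step:
Start: pos=(-8,0), heading=180, pen down
FD 4: (-8,0) -> (-12,0) [heading=180, draw]
RT 180: heading 180 -> 0
LT 270: heading 0 -> 270
FD 11.1: (-12,0) -> (-12,-11.1) [heading=270, draw]
RT 90: heading 270 -> 180
BK 15: (-12,-11.1) -> (3,-11.1) [heading=180, draw]
FD 11.4: (3,-11.1) -> (-8.4,-11.1) [heading=180, draw]
FD 5.6: (-8.4,-11.1) -> (-14,-11.1) [heading=180, draw]
FD 6: (-14,-11.1) -> (-20,-11.1) [heading=180, draw]
Final: pos=(-20,-11.1), heading=180, 6 segment(s) drawn
Segments drawn: 6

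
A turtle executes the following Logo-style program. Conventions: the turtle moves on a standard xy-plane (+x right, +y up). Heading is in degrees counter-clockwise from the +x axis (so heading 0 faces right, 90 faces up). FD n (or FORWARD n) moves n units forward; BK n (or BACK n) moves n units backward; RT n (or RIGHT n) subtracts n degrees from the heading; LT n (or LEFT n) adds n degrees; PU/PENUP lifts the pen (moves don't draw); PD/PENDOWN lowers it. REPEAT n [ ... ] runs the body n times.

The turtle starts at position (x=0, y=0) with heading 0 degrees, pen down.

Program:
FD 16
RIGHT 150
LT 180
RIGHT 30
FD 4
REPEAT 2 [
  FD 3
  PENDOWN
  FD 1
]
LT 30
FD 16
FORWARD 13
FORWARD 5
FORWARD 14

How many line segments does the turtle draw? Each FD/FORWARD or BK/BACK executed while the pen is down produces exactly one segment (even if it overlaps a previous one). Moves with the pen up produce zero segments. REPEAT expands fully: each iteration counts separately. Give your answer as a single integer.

Executing turtle program step by step:
Start: pos=(0,0), heading=0, pen down
FD 16: (0,0) -> (16,0) [heading=0, draw]
RT 150: heading 0 -> 210
LT 180: heading 210 -> 30
RT 30: heading 30 -> 0
FD 4: (16,0) -> (20,0) [heading=0, draw]
REPEAT 2 [
  -- iteration 1/2 --
  FD 3: (20,0) -> (23,0) [heading=0, draw]
  PD: pen down
  FD 1: (23,0) -> (24,0) [heading=0, draw]
  -- iteration 2/2 --
  FD 3: (24,0) -> (27,0) [heading=0, draw]
  PD: pen down
  FD 1: (27,0) -> (28,0) [heading=0, draw]
]
LT 30: heading 0 -> 30
FD 16: (28,0) -> (41.856,8) [heading=30, draw]
FD 13: (41.856,8) -> (53.115,14.5) [heading=30, draw]
FD 5: (53.115,14.5) -> (57.445,17) [heading=30, draw]
FD 14: (57.445,17) -> (69.569,24) [heading=30, draw]
Final: pos=(69.569,24), heading=30, 10 segment(s) drawn
Segments drawn: 10

Answer: 10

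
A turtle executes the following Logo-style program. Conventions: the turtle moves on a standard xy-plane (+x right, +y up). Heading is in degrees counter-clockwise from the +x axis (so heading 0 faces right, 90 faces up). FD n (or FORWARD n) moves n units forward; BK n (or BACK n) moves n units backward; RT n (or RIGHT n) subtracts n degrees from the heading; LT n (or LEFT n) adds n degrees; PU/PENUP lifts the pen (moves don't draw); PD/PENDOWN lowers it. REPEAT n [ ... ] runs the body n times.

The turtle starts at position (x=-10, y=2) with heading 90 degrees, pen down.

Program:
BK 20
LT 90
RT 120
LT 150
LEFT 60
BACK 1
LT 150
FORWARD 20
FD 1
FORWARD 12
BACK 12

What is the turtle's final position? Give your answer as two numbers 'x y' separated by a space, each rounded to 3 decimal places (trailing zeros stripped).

Answer: 0.5 1.187

Derivation:
Executing turtle program step by step:
Start: pos=(-10,2), heading=90, pen down
BK 20: (-10,2) -> (-10,-18) [heading=90, draw]
LT 90: heading 90 -> 180
RT 120: heading 180 -> 60
LT 150: heading 60 -> 210
LT 60: heading 210 -> 270
BK 1: (-10,-18) -> (-10,-17) [heading=270, draw]
LT 150: heading 270 -> 60
FD 20: (-10,-17) -> (0,0.321) [heading=60, draw]
FD 1: (0,0.321) -> (0.5,1.187) [heading=60, draw]
FD 12: (0.5,1.187) -> (6.5,11.579) [heading=60, draw]
BK 12: (6.5,11.579) -> (0.5,1.187) [heading=60, draw]
Final: pos=(0.5,1.187), heading=60, 6 segment(s) drawn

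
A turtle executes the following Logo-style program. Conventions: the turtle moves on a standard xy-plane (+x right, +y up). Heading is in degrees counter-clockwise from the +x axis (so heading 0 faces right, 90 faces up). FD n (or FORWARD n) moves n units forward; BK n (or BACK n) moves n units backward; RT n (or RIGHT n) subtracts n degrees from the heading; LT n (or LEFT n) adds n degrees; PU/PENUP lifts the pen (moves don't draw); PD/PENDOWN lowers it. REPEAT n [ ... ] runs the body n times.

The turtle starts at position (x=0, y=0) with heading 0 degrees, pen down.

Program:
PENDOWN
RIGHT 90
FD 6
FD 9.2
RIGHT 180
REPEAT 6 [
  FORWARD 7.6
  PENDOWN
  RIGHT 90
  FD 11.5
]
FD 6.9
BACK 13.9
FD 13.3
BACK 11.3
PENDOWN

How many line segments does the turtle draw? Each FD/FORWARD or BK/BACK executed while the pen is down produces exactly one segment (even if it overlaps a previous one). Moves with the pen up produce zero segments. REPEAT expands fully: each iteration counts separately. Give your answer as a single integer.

Executing turtle program step by step:
Start: pos=(0,0), heading=0, pen down
PD: pen down
RT 90: heading 0 -> 270
FD 6: (0,0) -> (0,-6) [heading=270, draw]
FD 9.2: (0,-6) -> (0,-15.2) [heading=270, draw]
RT 180: heading 270 -> 90
REPEAT 6 [
  -- iteration 1/6 --
  FD 7.6: (0,-15.2) -> (0,-7.6) [heading=90, draw]
  PD: pen down
  RT 90: heading 90 -> 0
  FD 11.5: (0,-7.6) -> (11.5,-7.6) [heading=0, draw]
  -- iteration 2/6 --
  FD 7.6: (11.5,-7.6) -> (19.1,-7.6) [heading=0, draw]
  PD: pen down
  RT 90: heading 0 -> 270
  FD 11.5: (19.1,-7.6) -> (19.1,-19.1) [heading=270, draw]
  -- iteration 3/6 --
  FD 7.6: (19.1,-19.1) -> (19.1,-26.7) [heading=270, draw]
  PD: pen down
  RT 90: heading 270 -> 180
  FD 11.5: (19.1,-26.7) -> (7.6,-26.7) [heading=180, draw]
  -- iteration 4/6 --
  FD 7.6: (7.6,-26.7) -> (0,-26.7) [heading=180, draw]
  PD: pen down
  RT 90: heading 180 -> 90
  FD 11.5: (0,-26.7) -> (0,-15.2) [heading=90, draw]
  -- iteration 5/6 --
  FD 7.6: (0,-15.2) -> (0,-7.6) [heading=90, draw]
  PD: pen down
  RT 90: heading 90 -> 0
  FD 11.5: (0,-7.6) -> (11.5,-7.6) [heading=0, draw]
  -- iteration 6/6 --
  FD 7.6: (11.5,-7.6) -> (19.1,-7.6) [heading=0, draw]
  PD: pen down
  RT 90: heading 0 -> 270
  FD 11.5: (19.1,-7.6) -> (19.1,-19.1) [heading=270, draw]
]
FD 6.9: (19.1,-19.1) -> (19.1,-26) [heading=270, draw]
BK 13.9: (19.1,-26) -> (19.1,-12.1) [heading=270, draw]
FD 13.3: (19.1,-12.1) -> (19.1,-25.4) [heading=270, draw]
BK 11.3: (19.1,-25.4) -> (19.1,-14.1) [heading=270, draw]
PD: pen down
Final: pos=(19.1,-14.1), heading=270, 18 segment(s) drawn
Segments drawn: 18

Answer: 18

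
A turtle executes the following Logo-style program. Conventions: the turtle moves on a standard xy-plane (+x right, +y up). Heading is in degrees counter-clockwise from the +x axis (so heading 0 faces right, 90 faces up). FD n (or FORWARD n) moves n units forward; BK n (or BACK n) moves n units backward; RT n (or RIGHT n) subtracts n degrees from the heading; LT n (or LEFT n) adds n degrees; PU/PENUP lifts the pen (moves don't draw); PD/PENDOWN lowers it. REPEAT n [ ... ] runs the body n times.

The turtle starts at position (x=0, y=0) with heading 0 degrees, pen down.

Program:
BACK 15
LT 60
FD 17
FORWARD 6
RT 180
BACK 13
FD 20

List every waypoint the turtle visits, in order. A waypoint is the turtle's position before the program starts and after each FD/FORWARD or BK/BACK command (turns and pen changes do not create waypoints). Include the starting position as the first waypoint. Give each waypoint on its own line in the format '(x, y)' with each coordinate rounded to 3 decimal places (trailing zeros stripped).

Answer: (0, 0)
(-15, 0)
(-6.5, 14.722)
(-3.5, 19.919)
(3, 31.177)
(-7, 13.856)

Derivation:
Executing turtle program step by step:
Start: pos=(0,0), heading=0, pen down
BK 15: (0,0) -> (-15,0) [heading=0, draw]
LT 60: heading 0 -> 60
FD 17: (-15,0) -> (-6.5,14.722) [heading=60, draw]
FD 6: (-6.5,14.722) -> (-3.5,19.919) [heading=60, draw]
RT 180: heading 60 -> 240
BK 13: (-3.5,19.919) -> (3,31.177) [heading=240, draw]
FD 20: (3,31.177) -> (-7,13.856) [heading=240, draw]
Final: pos=(-7,13.856), heading=240, 5 segment(s) drawn
Waypoints (6 total):
(0, 0)
(-15, 0)
(-6.5, 14.722)
(-3.5, 19.919)
(3, 31.177)
(-7, 13.856)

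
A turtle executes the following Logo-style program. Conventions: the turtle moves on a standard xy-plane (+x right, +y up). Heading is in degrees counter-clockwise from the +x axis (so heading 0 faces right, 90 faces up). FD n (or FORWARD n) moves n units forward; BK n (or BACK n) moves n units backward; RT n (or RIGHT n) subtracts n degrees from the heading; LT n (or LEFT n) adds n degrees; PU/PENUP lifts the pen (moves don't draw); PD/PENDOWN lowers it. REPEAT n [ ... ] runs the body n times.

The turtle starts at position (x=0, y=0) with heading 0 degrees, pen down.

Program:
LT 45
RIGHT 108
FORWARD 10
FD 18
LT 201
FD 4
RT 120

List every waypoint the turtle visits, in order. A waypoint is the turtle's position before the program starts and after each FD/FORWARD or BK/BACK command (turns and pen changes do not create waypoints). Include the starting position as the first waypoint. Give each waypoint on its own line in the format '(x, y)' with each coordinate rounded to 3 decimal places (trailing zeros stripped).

Answer: (0, 0)
(4.54, -8.91)
(12.712, -24.948)
(9.739, -22.272)

Derivation:
Executing turtle program step by step:
Start: pos=(0,0), heading=0, pen down
LT 45: heading 0 -> 45
RT 108: heading 45 -> 297
FD 10: (0,0) -> (4.54,-8.91) [heading=297, draw]
FD 18: (4.54,-8.91) -> (12.712,-24.948) [heading=297, draw]
LT 201: heading 297 -> 138
FD 4: (12.712,-24.948) -> (9.739,-22.272) [heading=138, draw]
RT 120: heading 138 -> 18
Final: pos=(9.739,-22.272), heading=18, 3 segment(s) drawn
Waypoints (4 total):
(0, 0)
(4.54, -8.91)
(12.712, -24.948)
(9.739, -22.272)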